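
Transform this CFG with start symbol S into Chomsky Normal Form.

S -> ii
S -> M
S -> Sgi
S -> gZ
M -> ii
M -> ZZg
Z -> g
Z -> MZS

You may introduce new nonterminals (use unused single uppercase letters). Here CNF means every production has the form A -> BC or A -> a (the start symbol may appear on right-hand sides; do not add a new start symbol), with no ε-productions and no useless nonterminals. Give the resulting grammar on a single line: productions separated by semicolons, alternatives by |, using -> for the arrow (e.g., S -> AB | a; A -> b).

S -> AZ | BB | SD | ZE; A -> g; B -> i; C -> ZA; D -> AB; E -> ZA; F -> ZS; M -> BB | ZC; Z -> g | MF

No ε-productions.
After unit-elimination: S -> gZ | ii | Sgi | ZZg; M -> ii | ZZg; Z -> g | MZS.
TERM: introduce A -> g, B -> i and substitute in every rule of length ≥2.
BIN: M -> ZZA becomes M -> ZC, C -> ZA; S -> SAB becomes S -> SD, D -> AB; S -> ZZA becomes S -> ZE, E -> ZA; Z -> MZS becomes Z -> MF, F -> ZS.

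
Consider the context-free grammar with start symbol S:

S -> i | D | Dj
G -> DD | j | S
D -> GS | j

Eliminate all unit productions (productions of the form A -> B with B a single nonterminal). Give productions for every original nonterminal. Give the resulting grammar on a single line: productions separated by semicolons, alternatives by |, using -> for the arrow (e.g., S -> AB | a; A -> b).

S -> i | j | Dj | GS; D -> j | GS; G -> i | j | DD | Dj | GS

Unit productions: G->S, S->D.
Unit pairs (A ⇒* B via units): (G,D), (G,S), (S,D).
S: inherits non-unit rules of {D, S} → Dj | GS | i | j.
D: inherits non-unit rules of {D} → GS | j.
G: inherits non-unit rules of {D, G, S} → DD | Dj | GS | i | j.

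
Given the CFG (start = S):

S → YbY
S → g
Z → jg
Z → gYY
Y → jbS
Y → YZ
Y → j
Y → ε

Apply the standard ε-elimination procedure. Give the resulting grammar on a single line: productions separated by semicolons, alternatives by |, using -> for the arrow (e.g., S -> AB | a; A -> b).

S -> b | g | Yb | bY | YbY; Y -> Z | j | YZ | jbS; Z -> g | gY | jg | gYY

Nullable set: {Y}.
S -> YbY: Y, Y nullable, giving Yb | YbY | b | bY.
Drop Y -> ε.
Y -> YZ: Y nullable, giving YZ | Z.
Z -> gYY: Y, Y nullable, giving g | gY | gYY.
Unchanged (no nullable symbols): S -> g; Y -> j; Y -> jbS; Z -> jg.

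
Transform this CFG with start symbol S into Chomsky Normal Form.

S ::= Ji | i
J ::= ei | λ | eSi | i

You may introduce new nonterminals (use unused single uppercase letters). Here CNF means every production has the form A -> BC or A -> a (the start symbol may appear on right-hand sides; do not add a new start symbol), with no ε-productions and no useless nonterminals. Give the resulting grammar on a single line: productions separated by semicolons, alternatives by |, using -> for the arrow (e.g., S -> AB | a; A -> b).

Nullable: {J}; after ε-elimination: S -> i | Ji; J -> i | ei | eSi.
No unit productions to eliminate.
TERM: introduce A -> e, B -> i and substitute in every rule of length ≥2.
BIN: J -> ASB becomes J -> AC, C -> SB.

S -> i | JB; A -> e; B -> i; C -> SB; J -> i | AB | AC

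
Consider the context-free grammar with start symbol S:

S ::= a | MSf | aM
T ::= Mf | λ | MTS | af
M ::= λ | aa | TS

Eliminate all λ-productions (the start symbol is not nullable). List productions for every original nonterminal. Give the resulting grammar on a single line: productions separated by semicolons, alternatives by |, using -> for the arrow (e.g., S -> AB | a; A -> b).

S -> a | Sf | aM | MSf; M -> S | TS | aa; T -> S | f | MS | Mf | TS | af | MTS

Nullable set: {M, T}.
S -> MSf: M nullable, giving MSf | Sf.
S -> aM: M nullable, giving a | aM.
Drop M -> λ.
M -> TS: T nullable, giving S | TS.
Drop T -> λ.
T -> MTS: M, T nullable, giving MS | MTS | S | TS.
T -> Mf: M nullable, giving Mf | f.
Unchanged (no nullable symbols): S -> a; M -> aa; T -> af.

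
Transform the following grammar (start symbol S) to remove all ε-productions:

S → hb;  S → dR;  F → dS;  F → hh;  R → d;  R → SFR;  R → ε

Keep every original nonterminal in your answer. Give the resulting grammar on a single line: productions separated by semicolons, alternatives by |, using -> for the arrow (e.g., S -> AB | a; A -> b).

Nullable set: {R}.
S -> dR: R nullable, giving d | dR.
Drop R -> ε.
R -> SFR: R nullable, giving SF | SFR.
Unchanged (no nullable symbols): S -> hb; F -> dS; F -> hh; R -> d.

S -> d | dR | hb; F -> dS | hh; R -> d | SF | SFR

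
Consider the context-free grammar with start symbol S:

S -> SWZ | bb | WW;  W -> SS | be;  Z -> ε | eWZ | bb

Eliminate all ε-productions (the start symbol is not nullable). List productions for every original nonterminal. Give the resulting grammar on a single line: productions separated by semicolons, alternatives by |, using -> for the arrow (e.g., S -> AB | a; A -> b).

Nullable set: {Z}.
S -> SWZ: Z nullable, giving SW | SWZ.
Drop Z -> ε.
Z -> eWZ: Z nullable, giving eW | eWZ.
Unchanged (no nullable symbols): S -> WW; S -> bb; W -> SS; W -> be; Z -> bb.

S -> SW | WW | bb | SWZ; W -> SS | be; Z -> bb | eW | eWZ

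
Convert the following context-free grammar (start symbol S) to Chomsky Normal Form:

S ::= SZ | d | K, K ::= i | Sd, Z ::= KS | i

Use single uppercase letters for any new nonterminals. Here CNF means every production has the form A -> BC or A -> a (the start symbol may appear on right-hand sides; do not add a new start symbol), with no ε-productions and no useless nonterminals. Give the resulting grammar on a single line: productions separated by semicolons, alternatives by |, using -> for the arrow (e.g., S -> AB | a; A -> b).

No ε-productions.
After unit-elimination: S -> d | i | SZ | Sd; K -> i | Sd; Z -> i | KS.
TERM: introduce A -> d and substitute in every rule of length ≥2.

S -> d | i | SA | SZ; A -> d; K -> i | SA; Z -> i | KS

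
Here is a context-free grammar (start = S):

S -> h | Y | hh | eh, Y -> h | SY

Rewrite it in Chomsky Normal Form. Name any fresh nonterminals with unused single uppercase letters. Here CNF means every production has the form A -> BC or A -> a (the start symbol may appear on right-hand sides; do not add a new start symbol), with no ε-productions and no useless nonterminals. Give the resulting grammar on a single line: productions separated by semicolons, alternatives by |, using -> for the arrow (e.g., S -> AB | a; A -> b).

No ε-productions.
After unit-elimination: S -> h | SY | eh | hh; Y -> h | SY.
TERM: introduce A -> e, B -> h and substitute in every rule of length ≥2.

S -> h | AB | BB | SY; A -> e; B -> h; Y -> h | SY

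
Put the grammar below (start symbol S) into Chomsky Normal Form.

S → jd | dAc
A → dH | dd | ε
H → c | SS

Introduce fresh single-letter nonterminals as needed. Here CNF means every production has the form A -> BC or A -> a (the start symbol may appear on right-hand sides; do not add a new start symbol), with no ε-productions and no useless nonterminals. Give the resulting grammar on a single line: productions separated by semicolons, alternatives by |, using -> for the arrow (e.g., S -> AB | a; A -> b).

Nullable: {A}; after ε-elimination: S -> dc | jd | dAc; A -> dH | dd; H -> c | SS.
No unit productions to eliminate.
TERM: introduce C -> c, B -> d, D -> j and substitute in every rule of length ≥2.
BIN: S -> BAC becomes S -> BE, E -> AC.

S -> BC | BE | DB; A -> BB | BH; B -> d; C -> c; D -> j; E -> AC; H -> c | SS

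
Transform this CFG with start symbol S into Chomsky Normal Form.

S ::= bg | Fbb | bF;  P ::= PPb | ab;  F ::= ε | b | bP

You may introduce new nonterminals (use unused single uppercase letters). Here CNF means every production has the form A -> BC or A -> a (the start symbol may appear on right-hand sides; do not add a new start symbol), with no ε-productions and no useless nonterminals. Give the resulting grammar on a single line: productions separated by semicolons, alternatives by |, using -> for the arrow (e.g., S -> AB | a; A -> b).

Nullable: {F}; after ε-elimination: S -> b | bF | bb | bg | Fbb; F -> b | bP; P -> ab | PPb.
No unit productions to eliminate.
TERM: introduce B -> a, A -> b, C -> g and substitute in every rule of length ≥2.
BIN: P -> PPA becomes P -> PD, D -> PA; S -> FAA becomes S -> FE, E -> AA.

S -> b | AA | AC | AF | FE; A -> b; B -> a; C -> g; D -> PA; E -> AA; F -> b | AP; P -> BA | PD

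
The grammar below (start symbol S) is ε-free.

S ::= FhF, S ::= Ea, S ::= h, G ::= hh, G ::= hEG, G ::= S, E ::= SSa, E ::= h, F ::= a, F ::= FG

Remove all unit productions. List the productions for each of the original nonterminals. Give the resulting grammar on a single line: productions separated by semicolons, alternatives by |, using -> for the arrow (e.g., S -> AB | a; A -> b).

S -> h | Ea | FhF; E -> h | SSa; F -> a | FG; G -> h | Ea | hh | FhF | hEG

Unit productions: G->S.
Unit pairs (A ⇒* B via units): (G,S).
S: inherits non-unit rules of {S} → Ea | FhF | h.
E: inherits non-unit rules of {E} → SSa | h.
F: inherits non-unit rules of {F} → FG | a.
G: inherits non-unit rules of {G, S} → Ea | FhF | h | hEG | hh.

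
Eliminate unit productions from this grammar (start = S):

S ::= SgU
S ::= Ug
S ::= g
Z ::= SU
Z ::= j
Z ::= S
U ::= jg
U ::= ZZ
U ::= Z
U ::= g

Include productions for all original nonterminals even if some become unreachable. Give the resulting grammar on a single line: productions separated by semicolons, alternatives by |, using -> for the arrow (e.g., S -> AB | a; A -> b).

Unit productions: U->Z, Z->S.
Unit pairs (A ⇒* B via units): (U,S), (U,Z), (Z,S).
S: inherits non-unit rules of {S} → SgU | Ug | g.
U: inherits non-unit rules of {S, U, Z} → SU | SgU | Ug | ZZ | g | j | jg.
Z: inherits non-unit rules of {S, Z} → SU | SgU | Ug | g | j.

S -> g | Ug | SgU; U -> g | j | SU | Ug | ZZ | jg | SgU; Z -> g | j | SU | Ug | SgU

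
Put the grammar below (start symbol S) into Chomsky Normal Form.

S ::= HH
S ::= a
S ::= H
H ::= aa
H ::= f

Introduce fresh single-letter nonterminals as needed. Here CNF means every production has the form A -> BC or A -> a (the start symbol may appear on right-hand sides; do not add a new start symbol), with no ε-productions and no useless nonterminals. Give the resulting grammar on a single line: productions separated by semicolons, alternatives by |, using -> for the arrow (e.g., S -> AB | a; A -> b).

No ε-productions.
After unit-elimination: S -> a | f | HH | aa; H -> f | aa.
TERM: introduce A -> a and substitute in every rule of length ≥2.

S -> a | f | AA | HH; A -> a; H -> f | AA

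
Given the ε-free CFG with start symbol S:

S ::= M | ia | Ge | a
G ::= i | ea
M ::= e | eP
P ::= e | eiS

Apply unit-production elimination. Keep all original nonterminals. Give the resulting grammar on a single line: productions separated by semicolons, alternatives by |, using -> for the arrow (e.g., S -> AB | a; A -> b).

Unit productions: S->M.
Unit pairs (A ⇒* B via units): (S,M).
S: inherits non-unit rules of {M, S} → Ge | a | e | eP | ia.
G: inherits non-unit rules of {G} → ea | i.
M: inherits non-unit rules of {M} → e | eP.
P: inherits non-unit rules of {P} → e | eiS.

S -> a | e | Ge | eP | ia; G -> i | ea; M -> e | eP; P -> e | eiS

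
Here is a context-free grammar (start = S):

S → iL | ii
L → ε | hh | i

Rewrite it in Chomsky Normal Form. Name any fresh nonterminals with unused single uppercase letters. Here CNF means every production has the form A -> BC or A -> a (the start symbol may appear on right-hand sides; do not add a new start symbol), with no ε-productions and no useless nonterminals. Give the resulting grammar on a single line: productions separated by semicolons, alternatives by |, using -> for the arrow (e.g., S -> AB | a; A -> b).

Nullable: {L}; after ε-elimination: S -> i | iL | ii; L -> i | hh.
No unit productions to eliminate.
TERM: introduce A -> h, B -> i and substitute in every rule of length ≥2.

S -> i | BB | BL; A -> h; B -> i; L -> i | AA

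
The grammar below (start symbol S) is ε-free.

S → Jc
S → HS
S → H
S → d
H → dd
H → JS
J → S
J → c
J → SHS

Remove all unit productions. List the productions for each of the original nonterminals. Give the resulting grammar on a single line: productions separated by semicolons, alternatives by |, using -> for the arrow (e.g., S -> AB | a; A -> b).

Unit productions: J->S, S->H.
Unit pairs (A ⇒* B via units): (J,H), (J,S), (S,H).
S: inherits non-unit rules of {H, S} → HS | JS | Jc | d | dd.
H: inherits non-unit rules of {H} → JS | dd.
J: inherits non-unit rules of {H, J, S} → HS | JS | Jc | SHS | c | d | dd.

S -> d | HS | JS | Jc | dd; H -> JS | dd; J -> c | d | HS | JS | Jc | dd | SHS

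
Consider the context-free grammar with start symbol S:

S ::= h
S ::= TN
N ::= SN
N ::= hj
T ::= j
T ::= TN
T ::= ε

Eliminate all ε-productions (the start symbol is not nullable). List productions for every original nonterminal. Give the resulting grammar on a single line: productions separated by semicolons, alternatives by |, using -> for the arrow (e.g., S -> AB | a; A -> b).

Nullable set: {T}.
S -> TN: T nullable, giving N | TN.
Drop T -> ε.
T -> TN: T nullable, giving N | TN.
Unchanged (no nullable symbols): S -> h; N -> SN; N -> hj; T -> j.

S -> N | h | TN; N -> SN | hj; T -> N | j | TN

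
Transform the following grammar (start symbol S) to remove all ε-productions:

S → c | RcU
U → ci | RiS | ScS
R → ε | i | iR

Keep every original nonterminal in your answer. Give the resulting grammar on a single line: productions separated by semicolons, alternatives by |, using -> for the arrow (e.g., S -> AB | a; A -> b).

S -> c | cU | RcU; R -> i | iR; U -> ci | iS | RiS | ScS

Nullable set: {R}.
S -> RcU: R nullable, giving RcU | cU.
Drop R -> ε.
R -> iR: R nullable, giving i | iR.
U -> RiS: R nullable, giving RiS | iS.
Unchanged (no nullable symbols): S -> c; R -> i; U -> ScS; U -> ci.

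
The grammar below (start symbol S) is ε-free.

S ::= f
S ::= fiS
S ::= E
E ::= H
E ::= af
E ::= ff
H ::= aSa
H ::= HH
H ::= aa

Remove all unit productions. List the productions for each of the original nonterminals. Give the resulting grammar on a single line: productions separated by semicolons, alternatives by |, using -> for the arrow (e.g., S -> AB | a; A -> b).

S -> f | HH | aa | af | ff | aSa | fiS; E -> HH | aa | af | ff | aSa; H -> HH | aa | aSa

Unit productions: E->H, S->E.
Unit pairs (A ⇒* B via units): (E,H), (S,E), (S,H).
S: inherits non-unit rules of {E, H, S} → HH | aSa | aa | af | f | ff | fiS.
E: inherits non-unit rules of {E, H} → HH | aSa | aa | af | ff.
H: inherits non-unit rules of {H} → HH | aSa | aa.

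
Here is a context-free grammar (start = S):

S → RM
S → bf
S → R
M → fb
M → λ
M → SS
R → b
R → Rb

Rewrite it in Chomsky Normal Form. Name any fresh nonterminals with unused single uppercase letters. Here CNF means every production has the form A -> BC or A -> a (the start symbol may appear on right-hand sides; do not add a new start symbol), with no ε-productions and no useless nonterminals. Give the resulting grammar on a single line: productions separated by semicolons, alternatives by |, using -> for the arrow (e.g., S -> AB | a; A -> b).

Nullable: {M}; after ε-elimination: S -> R | RM | bf; M -> SS | fb; R -> b | Rb.
After unit-elimination: S -> b | RM | Rb | bf; M -> SS | fb; R -> b | Rb.
TERM: introduce B -> b, A -> f and substitute in every rule of length ≥2.

S -> b | BA | RB | RM; A -> f; B -> b; M -> AB | SS; R -> b | RB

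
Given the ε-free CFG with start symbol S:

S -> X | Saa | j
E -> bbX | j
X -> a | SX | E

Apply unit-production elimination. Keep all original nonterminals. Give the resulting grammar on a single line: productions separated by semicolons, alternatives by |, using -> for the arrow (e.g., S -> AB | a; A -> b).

Unit productions: S->X, X->E.
Unit pairs (A ⇒* B via units): (S,E), (S,X), (X,E).
S: inherits non-unit rules of {E, S, X} → SX | Saa | a | bbX | j.
E: inherits non-unit rules of {E} → bbX | j.
X: inherits non-unit rules of {E, X} → SX | a | bbX | j.

S -> a | j | SX | Saa | bbX; E -> j | bbX; X -> a | j | SX | bbX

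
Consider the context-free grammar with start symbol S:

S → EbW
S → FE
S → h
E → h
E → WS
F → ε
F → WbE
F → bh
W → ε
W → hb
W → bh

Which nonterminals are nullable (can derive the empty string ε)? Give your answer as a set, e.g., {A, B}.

{F, W}

Directly nullable (have an ε-rule): {F, W}.
Not nullable: E, S — each has a terminal in every rule's right-hand side or depends on a non-nullable symbol.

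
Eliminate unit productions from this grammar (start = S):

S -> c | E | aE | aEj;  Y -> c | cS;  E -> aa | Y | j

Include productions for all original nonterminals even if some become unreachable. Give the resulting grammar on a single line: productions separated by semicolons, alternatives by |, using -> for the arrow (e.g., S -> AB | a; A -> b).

Unit productions: E->Y, S->E.
Unit pairs (A ⇒* B via units): (E,Y), (S,E), (S,Y).
S: inherits non-unit rules of {E, S, Y} → aE | aEj | aa | c | cS | j.
E: inherits non-unit rules of {E, Y} → aa | c | cS | j.
Y: inherits non-unit rules of {Y} → c | cS.

S -> c | j | aE | aa | cS | aEj; E -> c | j | aa | cS; Y -> c | cS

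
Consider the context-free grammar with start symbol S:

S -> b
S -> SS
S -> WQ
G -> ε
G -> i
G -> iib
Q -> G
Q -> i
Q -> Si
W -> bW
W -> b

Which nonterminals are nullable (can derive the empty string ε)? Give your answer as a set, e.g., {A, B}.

{G, Q}

Directly nullable (have an ε-rule): {G}.
Q is nullable via Q -> G (every symbol on the right is already known nullable).
Not nullable: S, W — each has a terminal in every rule's right-hand side or depends on a non-nullable symbol.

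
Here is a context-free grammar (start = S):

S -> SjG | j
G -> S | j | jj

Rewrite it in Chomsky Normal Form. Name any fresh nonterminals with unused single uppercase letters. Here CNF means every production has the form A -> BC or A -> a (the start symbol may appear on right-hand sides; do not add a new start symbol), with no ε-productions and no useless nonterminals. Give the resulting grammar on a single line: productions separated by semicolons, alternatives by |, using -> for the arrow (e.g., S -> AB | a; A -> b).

S -> j | SC; A -> j; B -> AG; C -> AG; G -> j | AA | SB

No ε-productions.
After unit-elimination: S -> j | SjG; G -> j | jj | SjG.
TERM: introduce A -> j and substitute in every rule of length ≥2.
BIN: G -> SAG becomes G -> SB, B -> AG; S -> SAG becomes S -> SC, C -> AG.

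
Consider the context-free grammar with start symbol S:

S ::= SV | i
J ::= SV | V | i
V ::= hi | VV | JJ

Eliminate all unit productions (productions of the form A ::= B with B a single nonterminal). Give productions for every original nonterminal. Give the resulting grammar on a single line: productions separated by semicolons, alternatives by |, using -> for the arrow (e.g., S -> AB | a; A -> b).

S -> i | SV; J -> i | JJ | SV | VV | hi; V -> JJ | VV | hi

Unit productions: J->V.
Unit pairs (A ⇒* B via units): (J,V).
S: inherits non-unit rules of {S} → SV | i.
J: inherits non-unit rules of {J, V} → JJ | SV | VV | hi | i.
V: inherits non-unit rules of {V} → JJ | VV | hi.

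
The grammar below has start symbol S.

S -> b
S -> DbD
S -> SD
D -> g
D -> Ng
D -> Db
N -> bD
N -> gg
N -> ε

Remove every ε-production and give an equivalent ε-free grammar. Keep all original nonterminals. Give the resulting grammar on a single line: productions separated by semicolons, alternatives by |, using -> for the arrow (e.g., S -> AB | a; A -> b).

S -> b | SD | DbD; D -> g | Db | Ng; N -> bD | gg

Nullable set: {N}.
D -> Ng: N nullable, giving Ng | g.
Drop N -> ε.
Unchanged (no nullable symbols): S -> DbD; S -> SD; S -> b; D -> Db; D -> g; N -> bD; N -> gg.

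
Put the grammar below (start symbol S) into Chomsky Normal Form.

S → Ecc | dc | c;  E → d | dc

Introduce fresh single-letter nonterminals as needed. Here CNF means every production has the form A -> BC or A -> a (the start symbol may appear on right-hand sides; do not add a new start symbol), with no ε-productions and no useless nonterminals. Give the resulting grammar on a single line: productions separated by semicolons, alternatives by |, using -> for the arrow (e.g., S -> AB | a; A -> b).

No ε-productions.
No unit productions to eliminate.
TERM: introduce B -> c, A -> d and substitute in every rule of length ≥2.
BIN: S -> EBB becomes S -> EC, C -> BB.

S -> c | AB | EC; A -> d; B -> c; C -> BB; E -> d | AB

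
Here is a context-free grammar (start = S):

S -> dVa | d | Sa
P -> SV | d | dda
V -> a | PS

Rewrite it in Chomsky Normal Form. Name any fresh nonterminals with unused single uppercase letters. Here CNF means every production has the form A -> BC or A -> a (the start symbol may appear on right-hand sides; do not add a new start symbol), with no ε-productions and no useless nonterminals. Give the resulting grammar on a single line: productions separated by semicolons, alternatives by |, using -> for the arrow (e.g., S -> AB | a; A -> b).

No ε-productions.
No unit productions to eliminate.
TERM: introduce B -> a, A -> d and substitute in every rule of length ≥2.
BIN: P -> AAB becomes P -> AC, C -> AB; S -> AVB becomes S -> AD, D -> VB.

S -> d | AD | SB; A -> d; B -> a; C -> AB; D -> VB; P -> d | AC | SV; V -> a | PS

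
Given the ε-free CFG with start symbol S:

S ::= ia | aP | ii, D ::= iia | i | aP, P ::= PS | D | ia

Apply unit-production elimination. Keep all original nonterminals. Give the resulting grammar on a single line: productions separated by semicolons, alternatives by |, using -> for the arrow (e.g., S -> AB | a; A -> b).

S -> aP | ia | ii; D -> i | aP | iia; P -> i | PS | aP | ia | iia

Unit productions: P->D.
Unit pairs (A ⇒* B via units): (P,D).
S: inherits non-unit rules of {S} → aP | ia | ii.
D: inherits non-unit rules of {D} → aP | i | iia.
P: inherits non-unit rules of {D, P} → PS | aP | i | ia | iia.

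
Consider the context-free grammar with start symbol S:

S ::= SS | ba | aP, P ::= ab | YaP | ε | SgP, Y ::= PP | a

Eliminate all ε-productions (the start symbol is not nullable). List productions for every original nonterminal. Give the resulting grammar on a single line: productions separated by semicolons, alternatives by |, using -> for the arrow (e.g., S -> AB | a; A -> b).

Nullable set: {P, Y}.
S -> aP: P nullable, giving a | aP.
Drop P -> ε.
P -> SgP: P nullable, giving Sg | SgP.
P -> YaP: Y, P nullable, giving Ya | YaP | a | aP.
Y -> PP: P, P nullable, giving P | PP.
Unchanged (no nullable symbols): S -> SS; S -> ba; P -> ab; Y -> a.

S -> a | SS | aP | ba; P -> a | Sg | Ya | aP | ab | SgP | YaP; Y -> P | a | PP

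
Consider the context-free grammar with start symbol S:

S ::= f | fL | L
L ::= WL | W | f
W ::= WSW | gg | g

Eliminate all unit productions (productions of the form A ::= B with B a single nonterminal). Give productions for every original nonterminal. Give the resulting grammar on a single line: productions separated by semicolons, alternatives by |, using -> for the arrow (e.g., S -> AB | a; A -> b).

Unit productions: L->W, S->L.
Unit pairs (A ⇒* B via units): (L,W), (S,L), (S,W).
S: inherits non-unit rules of {L, S, W} → WL | WSW | f | fL | g | gg.
L: inherits non-unit rules of {L, W} → WL | WSW | f | g | gg.
W: inherits non-unit rules of {W} → WSW | g | gg.

S -> f | g | WL | fL | gg | WSW; L -> f | g | WL | gg | WSW; W -> g | gg | WSW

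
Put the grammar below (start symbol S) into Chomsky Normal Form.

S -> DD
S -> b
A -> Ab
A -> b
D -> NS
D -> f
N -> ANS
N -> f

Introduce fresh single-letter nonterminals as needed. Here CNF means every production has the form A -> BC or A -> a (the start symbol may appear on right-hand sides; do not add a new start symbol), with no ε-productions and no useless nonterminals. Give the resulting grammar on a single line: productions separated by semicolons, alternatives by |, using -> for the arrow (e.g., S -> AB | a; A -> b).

No ε-productions.
No unit productions to eliminate.
TERM: introduce B -> b and substitute in every rule of length ≥2.
BIN: N -> ANS becomes N -> AC, C -> NS.

S -> b | DD; A -> b | AB; B -> b; C -> NS; D -> f | NS; N -> f | AC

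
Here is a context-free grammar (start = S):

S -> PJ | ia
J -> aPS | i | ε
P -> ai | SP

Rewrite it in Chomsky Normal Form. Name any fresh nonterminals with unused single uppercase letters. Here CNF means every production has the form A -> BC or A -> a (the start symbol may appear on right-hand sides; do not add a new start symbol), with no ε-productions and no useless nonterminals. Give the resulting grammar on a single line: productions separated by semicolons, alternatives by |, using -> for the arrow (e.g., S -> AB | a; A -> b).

Nullable: {J}; after ε-elimination: S -> P | PJ | ia; J -> i | aPS; P -> SP | ai.
After unit-elimination: S -> PJ | SP | ai | ia; J -> i | aPS; P -> SP | ai.
TERM: introduce A -> a, B -> i and substitute in every rule of length ≥2.
BIN: J -> APS becomes J -> AC, C -> PS.

S -> AB | BA | PJ | SP; A -> a; B -> i; C -> PS; J -> i | AC; P -> AB | SP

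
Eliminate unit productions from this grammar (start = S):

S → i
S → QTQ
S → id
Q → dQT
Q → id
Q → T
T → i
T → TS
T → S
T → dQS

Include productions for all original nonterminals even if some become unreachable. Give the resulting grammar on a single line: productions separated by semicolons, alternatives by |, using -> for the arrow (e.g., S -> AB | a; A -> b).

S -> i | id | QTQ; Q -> i | TS | id | QTQ | dQS | dQT; T -> i | TS | id | QTQ | dQS

Unit productions: Q->T, T->S.
Unit pairs (A ⇒* B via units): (Q,S), (Q,T), (T,S).
S: inherits non-unit rules of {S} → QTQ | i | id.
Q: inherits non-unit rules of {Q, S, T} → QTQ | TS | dQS | dQT | i | id.
T: inherits non-unit rules of {S, T} → QTQ | TS | dQS | i | id.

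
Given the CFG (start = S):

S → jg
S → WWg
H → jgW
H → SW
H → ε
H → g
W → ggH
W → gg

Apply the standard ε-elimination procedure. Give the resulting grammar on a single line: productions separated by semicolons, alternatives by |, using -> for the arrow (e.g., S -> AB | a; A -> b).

Nullable set: {H}.
Drop H -> ε.
W -> ggH: H nullable, giving gg | ggH.
Unchanged (no nullable symbols): S -> WWg; S -> jg; H -> SW; H -> g; H -> jgW; W -> gg.

S -> jg | WWg; H -> g | SW | jgW; W -> gg | ggH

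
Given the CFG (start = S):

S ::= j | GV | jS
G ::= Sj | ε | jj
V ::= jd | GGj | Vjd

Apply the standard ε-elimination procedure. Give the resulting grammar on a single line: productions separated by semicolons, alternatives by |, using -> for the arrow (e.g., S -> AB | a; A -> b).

Nullable set: {G}.
S -> GV: G nullable, giving GV | V.
Drop G -> ε.
V -> GGj: G, G nullable, giving GGj | Gj | j.
Unchanged (no nullable symbols): S -> j; S -> jS; G -> Sj; G -> jj; V -> Vjd; V -> jd.

S -> V | j | GV | jS; G -> Sj | jj; V -> j | Gj | jd | GGj | Vjd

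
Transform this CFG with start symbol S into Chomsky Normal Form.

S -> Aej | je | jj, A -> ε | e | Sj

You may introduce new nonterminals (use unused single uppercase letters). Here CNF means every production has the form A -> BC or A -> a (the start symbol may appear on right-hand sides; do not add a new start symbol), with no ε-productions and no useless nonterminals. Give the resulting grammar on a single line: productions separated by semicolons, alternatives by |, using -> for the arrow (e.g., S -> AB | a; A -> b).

Nullable: {A}; after ε-elimination: S -> ej | je | jj | Aej; A -> e | Sj.
No unit productions to eliminate.
TERM: introduce C -> e, B -> j and substitute in every rule of length ≥2.
BIN: S -> ACB becomes S -> AD, D -> CB.

S -> AD | BB | BC | CB; A -> e | SB; B -> j; C -> e; D -> CB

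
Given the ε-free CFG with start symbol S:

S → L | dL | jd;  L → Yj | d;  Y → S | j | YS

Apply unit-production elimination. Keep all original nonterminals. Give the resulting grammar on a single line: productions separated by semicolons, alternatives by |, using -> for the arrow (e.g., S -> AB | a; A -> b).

S -> d | Yj | dL | jd; L -> d | Yj; Y -> d | j | YS | Yj | dL | jd

Unit productions: S->L, Y->S.
Unit pairs (A ⇒* B via units): (S,L), (Y,L), (Y,S).
S: inherits non-unit rules of {L, S} → Yj | d | dL | jd.
L: inherits non-unit rules of {L} → Yj | d.
Y: inherits non-unit rules of {L, S, Y} → YS | Yj | d | dL | j | jd.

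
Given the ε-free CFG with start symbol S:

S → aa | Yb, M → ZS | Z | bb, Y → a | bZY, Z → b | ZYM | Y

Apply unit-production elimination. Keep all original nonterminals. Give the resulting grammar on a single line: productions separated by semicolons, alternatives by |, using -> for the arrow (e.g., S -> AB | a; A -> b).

S -> Yb | aa; M -> a | b | ZS | bb | ZYM | bZY; Y -> a | bZY; Z -> a | b | ZYM | bZY

Unit productions: M->Z, Z->Y.
Unit pairs (A ⇒* B via units): (M,Y), (M,Z), (Z,Y).
S: inherits non-unit rules of {S} → Yb | aa.
M: inherits non-unit rules of {M, Y, Z} → ZS | ZYM | a | b | bZY | bb.
Y: inherits non-unit rules of {Y} → a | bZY.
Z: inherits non-unit rules of {Y, Z} → ZYM | a | b | bZY.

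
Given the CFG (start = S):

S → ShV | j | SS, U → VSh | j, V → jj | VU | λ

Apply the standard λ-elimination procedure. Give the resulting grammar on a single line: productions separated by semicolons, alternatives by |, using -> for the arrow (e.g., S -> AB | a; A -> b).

S -> j | SS | Sh | ShV; U -> j | Sh | VSh; V -> U | VU | jj

Nullable set: {V}.
S -> ShV: V nullable, giving Sh | ShV.
U -> VSh: V nullable, giving Sh | VSh.
Drop V -> λ.
V -> VU: V nullable, giving U | VU.
Unchanged (no nullable symbols): S -> SS; S -> j; U -> j; V -> jj.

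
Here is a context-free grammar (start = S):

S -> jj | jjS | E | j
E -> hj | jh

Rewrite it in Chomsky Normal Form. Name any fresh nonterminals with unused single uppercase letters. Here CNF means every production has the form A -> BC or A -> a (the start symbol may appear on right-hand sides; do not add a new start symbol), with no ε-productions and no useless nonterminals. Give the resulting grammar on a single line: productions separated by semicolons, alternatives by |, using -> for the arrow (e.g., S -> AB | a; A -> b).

S -> j | AB | BA | BB | BC; A -> h; B -> j; C -> BS

No ε-productions.
After unit-elimination: S -> j | hj | jh | jj | jjS; E -> hj | jh.
TERM: introduce A -> h, B -> j and substitute in every rule of length ≥2.
BIN: S -> BBS becomes S -> BC, C -> BS.
Drop unreachable/unproductive: E.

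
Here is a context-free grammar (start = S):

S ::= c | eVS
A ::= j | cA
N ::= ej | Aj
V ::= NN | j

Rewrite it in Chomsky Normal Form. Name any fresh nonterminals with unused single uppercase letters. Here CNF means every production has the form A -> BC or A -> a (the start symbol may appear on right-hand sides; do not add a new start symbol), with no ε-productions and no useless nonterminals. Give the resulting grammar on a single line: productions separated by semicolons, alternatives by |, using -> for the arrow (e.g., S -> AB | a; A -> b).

No ε-productions.
No unit productions to eliminate.
TERM: introduce B -> c, D -> e, C -> j and substitute in every rule of length ≥2.
BIN: S -> DVS becomes S -> DE, E -> VS.

S -> c | DE; A -> j | BA; B -> c; C -> j; D -> e; E -> VS; N -> AC | DC; V -> j | NN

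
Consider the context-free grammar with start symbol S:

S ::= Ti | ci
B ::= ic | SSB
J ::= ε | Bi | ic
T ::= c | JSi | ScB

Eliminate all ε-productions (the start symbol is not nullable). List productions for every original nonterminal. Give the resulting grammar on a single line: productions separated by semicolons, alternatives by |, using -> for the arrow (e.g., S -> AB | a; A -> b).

S -> Ti | ci; B -> ic | SSB; J -> Bi | ic; T -> c | Si | JSi | ScB

Nullable set: {J}.
Drop J -> ε.
T -> JSi: J nullable, giving JSi | Si.
Unchanged (no nullable symbols): S -> Ti; S -> ci; B -> SSB; B -> ic; J -> Bi; J -> ic; T -> ScB; T -> c.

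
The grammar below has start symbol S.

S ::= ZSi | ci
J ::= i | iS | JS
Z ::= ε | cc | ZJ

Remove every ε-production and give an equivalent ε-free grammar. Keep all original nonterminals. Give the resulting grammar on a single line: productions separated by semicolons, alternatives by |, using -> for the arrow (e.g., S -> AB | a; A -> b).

Nullable set: {Z}.
S -> ZSi: Z nullable, giving Si | ZSi.
Drop Z -> ε.
Z -> ZJ: Z nullable, giving J | ZJ.
Unchanged (no nullable symbols): S -> ci; J -> JS; J -> i; J -> iS; Z -> cc.

S -> Si | ci | ZSi; J -> i | JS | iS; Z -> J | ZJ | cc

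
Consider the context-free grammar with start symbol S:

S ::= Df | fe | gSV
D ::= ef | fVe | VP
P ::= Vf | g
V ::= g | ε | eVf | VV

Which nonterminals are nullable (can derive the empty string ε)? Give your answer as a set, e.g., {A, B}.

Directly nullable (have an ε-rule): {V}.
Not nullable: D, P, S — each has a terminal in every rule's right-hand side or depends on a non-nullable symbol.

{V}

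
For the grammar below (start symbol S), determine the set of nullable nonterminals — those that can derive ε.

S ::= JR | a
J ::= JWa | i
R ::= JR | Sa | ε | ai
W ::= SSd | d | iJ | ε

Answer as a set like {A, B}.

Directly nullable (have an ε-rule): {R, W}.
Not nullable: J, S — each has a terminal in every rule's right-hand side or depends on a non-nullable symbol.

{R, W}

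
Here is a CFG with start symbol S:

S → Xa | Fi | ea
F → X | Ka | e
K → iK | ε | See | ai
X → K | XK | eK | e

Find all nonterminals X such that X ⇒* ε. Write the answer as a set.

Directly nullable (have an ε-rule): {K}.
X is nullable via X -> K (every symbol on the right is already known nullable).
F is nullable via F -> X (every symbol on the right is already known nullable).
Not nullable: S — each has a terminal in every rule's right-hand side or depends on a non-nullable symbol.

{F, K, X}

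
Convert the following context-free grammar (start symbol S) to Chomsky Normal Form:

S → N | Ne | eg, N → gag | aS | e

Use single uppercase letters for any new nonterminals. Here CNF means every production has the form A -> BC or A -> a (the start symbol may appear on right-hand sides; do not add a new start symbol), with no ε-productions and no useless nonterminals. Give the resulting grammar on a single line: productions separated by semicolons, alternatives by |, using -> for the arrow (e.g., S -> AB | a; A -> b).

S -> e | AS | BE | CB | NC; A -> a; B -> g; C -> e; D -> AB; E -> AB; N -> e | AS | BD

No ε-productions.
After unit-elimination: S -> e | Ne | aS | eg | gag; N -> e | aS | gag.
TERM: introduce A -> a, C -> e, B -> g and substitute in every rule of length ≥2.
BIN: N -> BAB becomes N -> BD, D -> AB; S -> BAB becomes S -> BE, E -> AB.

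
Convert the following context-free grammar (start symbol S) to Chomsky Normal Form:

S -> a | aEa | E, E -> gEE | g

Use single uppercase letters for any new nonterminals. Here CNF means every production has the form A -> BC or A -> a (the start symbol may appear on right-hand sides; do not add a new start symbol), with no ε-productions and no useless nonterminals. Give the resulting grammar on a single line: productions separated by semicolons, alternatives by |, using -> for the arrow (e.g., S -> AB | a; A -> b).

No ε-productions.
After unit-elimination: S -> a | g | aEa | gEE; E -> g | gEE.
TERM: introduce B -> a, A -> g and substitute in every rule of length ≥2.
BIN: E -> AEE becomes E -> AC, C -> EE; S -> AEE becomes S -> AD, D -> EE; S -> BEB becomes S -> BF, F -> EB.

S -> a | g | AD | BF; A -> g; B -> a; C -> EE; D -> EE; E -> g | AC; F -> EB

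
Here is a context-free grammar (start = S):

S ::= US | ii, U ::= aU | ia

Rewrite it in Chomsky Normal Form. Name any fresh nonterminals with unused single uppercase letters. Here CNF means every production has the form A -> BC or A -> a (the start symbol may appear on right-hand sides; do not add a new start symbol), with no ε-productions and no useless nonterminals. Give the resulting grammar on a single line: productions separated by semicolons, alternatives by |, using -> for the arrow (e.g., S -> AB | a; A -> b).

No ε-productions.
No unit productions to eliminate.
TERM: introduce B -> a, A -> i and substitute in every rule of length ≥2.

S -> AA | US; A -> i; B -> a; U -> AB | BU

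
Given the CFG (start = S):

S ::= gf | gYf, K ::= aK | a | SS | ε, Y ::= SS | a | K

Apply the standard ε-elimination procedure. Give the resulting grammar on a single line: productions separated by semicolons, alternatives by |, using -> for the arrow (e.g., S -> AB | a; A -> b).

Nullable set: {K, Y}.
S -> gYf: Y nullable, giving gYf | gf.
Drop K -> ε.
K -> aK: K nullable, giving a | aK.
Y -> K: K nullable, giving K.
Unchanged (no nullable symbols): S -> gf; K -> SS; K -> a; Y -> SS; Y -> a.

S -> gf | gYf; K -> a | SS | aK; Y -> K | a | SS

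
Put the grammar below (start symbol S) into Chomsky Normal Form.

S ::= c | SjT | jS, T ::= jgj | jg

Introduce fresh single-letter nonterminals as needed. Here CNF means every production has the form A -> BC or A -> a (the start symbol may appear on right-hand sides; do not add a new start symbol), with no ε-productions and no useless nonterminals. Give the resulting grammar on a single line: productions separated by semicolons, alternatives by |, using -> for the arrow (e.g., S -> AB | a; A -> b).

S -> c | AS | SC; A -> j; B -> g; C -> AT; D -> BA; T -> AB | AD

No ε-productions.
No unit productions to eliminate.
TERM: introduce B -> g, A -> j and substitute in every rule of length ≥2.
BIN: S -> SAT becomes S -> SC, C -> AT; T -> ABA becomes T -> AD, D -> BA.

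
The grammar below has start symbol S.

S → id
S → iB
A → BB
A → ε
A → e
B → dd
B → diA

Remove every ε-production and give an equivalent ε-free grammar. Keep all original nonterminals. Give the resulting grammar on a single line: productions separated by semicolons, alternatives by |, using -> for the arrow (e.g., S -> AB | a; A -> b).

Nullable set: {A}.
Drop A -> ε.
B -> diA: A nullable, giving di | diA.
Unchanged (no nullable symbols): S -> iB; S -> id; A -> BB; A -> e; B -> dd.

S -> iB | id; A -> e | BB; B -> dd | di | diA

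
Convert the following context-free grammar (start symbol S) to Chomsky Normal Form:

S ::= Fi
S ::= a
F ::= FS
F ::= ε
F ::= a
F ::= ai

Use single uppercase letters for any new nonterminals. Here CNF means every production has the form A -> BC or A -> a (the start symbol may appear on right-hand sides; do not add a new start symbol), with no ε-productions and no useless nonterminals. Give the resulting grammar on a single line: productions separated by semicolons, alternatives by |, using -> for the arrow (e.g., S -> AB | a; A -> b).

S -> a | i | FA; A -> i; B -> a; F -> a | i | BA | FA | FS

Nullable: {F}; after ε-elimination: S -> a | i | Fi; F -> S | a | FS | ai.
After unit-elimination: S -> a | i | Fi; F -> a | i | FS | Fi | ai.
TERM: introduce B -> a, A -> i and substitute in every rule of length ≥2.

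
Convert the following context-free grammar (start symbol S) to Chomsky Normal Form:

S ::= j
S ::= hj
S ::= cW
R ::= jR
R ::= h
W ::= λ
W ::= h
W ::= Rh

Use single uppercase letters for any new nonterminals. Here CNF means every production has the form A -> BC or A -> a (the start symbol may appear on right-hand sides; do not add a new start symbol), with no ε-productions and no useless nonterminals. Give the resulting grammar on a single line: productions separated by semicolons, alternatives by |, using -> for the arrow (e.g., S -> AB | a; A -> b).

S -> c | j | BW | CA; A -> j; B -> c; C -> h; R -> h | AR; W -> h | RC

Nullable: {W}; after ε-elimination: S -> c | j | cW | hj; R -> h | jR; W -> h | Rh.
No unit productions to eliminate.
TERM: introduce B -> c, C -> h, A -> j and substitute in every rule of length ≥2.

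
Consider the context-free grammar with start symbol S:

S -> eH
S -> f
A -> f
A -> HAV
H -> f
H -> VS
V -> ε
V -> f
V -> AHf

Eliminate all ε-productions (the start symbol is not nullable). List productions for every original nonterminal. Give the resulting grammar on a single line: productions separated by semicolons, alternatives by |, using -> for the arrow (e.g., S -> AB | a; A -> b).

S -> f | eH; A -> f | HA | HAV; H -> S | f | VS; V -> f | AHf

Nullable set: {V}.
A -> HAV: V nullable, giving HA | HAV.
H -> VS: V nullable, giving S | VS.
Drop V -> ε.
Unchanged (no nullable symbols): S -> eH; S -> f; A -> f; H -> f; V -> AHf; V -> f.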